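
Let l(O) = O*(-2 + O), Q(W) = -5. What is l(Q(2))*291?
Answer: 10185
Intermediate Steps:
l(Q(2))*291 = -5*(-2 - 5)*291 = -5*(-7)*291 = 35*291 = 10185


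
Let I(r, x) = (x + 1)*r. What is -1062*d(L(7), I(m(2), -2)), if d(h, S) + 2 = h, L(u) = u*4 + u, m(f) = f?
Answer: -35046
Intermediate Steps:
L(u) = 5*u (L(u) = 4*u + u = 5*u)
I(r, x) = r*(1 + x) (I(r, x) = (1 + x)*r = r*(1 + x))
d(h, S) = -2 + h
-1062*d(L(7), I(m(2), -2)) = -1062*(-2 + 5*7) = -1062*(-2 + 35) = -1062*33 = -35046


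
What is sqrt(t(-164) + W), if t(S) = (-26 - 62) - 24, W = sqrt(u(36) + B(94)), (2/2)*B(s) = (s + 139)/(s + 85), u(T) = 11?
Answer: sqrt(-3588592 + 179*sqrt(394158))/179 ≈ 10.416*I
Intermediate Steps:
B(s) = (139 + s)/(85 + s) (B(s) = (s + 139)/(s + 85) = (139 + s)/(85 + s))
W = sqrt(394158)/179 (W = sqrt(11 + (139 + 94)/(85 + 94)) = sqrt(11 + 233/179) = sqrt(2202/179) = sqrt(394158)/179 ≈ 3.5074)
t(S) = -112 (t(S) = -88 - 24 = -112)
sqrt(t(-164) + W) = sqrt(-112 + sqrt(394158)/179)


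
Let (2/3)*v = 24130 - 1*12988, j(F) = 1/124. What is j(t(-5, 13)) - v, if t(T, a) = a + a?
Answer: -2072411/124 ≈ -16713.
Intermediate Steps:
t(T, a) = 2*a
j(F) = 1/124
v = 16713 (v = 3*(24130 - 1*12988)/2 = 3*(24130 - 12988)/2 = (3/2)*11142 = 16713)
j(t(-5, 13)) - v = 1/124 - 1*16713 = 1/124 - 16713 = -2072411/124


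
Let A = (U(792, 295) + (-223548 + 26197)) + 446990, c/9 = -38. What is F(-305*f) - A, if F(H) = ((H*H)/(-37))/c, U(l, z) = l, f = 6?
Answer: -175866943/703 ≈ -2.5017e+5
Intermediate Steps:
c = -342 (c = 9*(-38) = -342)
A = 250431 (A = (792 + (-223548 + 26197)) + 446990 = (792 - 197351) + 446990 = -196559 + 446990 = 250431)
F(H) = H²/12654 (F(H) = ((H*H)/(-37))/(-342) = (H²*(-1/37))*(-1/342) = -H²/37*(-1/342) = H²/12654)
F(-305*f) - A = (-305*6)²/12654 - 1*250431 = (1/12654)*(-1830)² - 250431 = (1/12654)*3348900 - 250431 = 186050/703 - 250431 = -175866943/703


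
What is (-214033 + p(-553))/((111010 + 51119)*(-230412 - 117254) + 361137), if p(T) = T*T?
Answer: -30592/18788793259 ≈ -1.6282e-6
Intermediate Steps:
p(T) = T**2
(-214033 + p(-553))/((111010 + 51119)*(-230412 - 117254) + 361137) = (-214033 + (-553)**2)/((111010 + 51119)*(-230412 - 117254) + 361137) = (-214033 + 305809)/(162129*(-347666) + 361137) = 91776/(-56366740914 + 361137) = 91776/(-56366379777) = 91776*(-1/56366379777) = -30592/18788793259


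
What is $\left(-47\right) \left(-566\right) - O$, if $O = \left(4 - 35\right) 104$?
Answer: $29826$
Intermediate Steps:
$O = -3224$ ($O = \left(-31\right) 104 = -3224$)
$\left(-47\right) \left(-566\right) - O = \left(-47\right) \left(-566\right) - -3224 = 26602 + 3224 = 29826$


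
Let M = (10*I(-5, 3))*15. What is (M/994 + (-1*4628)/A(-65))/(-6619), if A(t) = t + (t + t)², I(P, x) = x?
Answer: -16349/608583955 ≈ -2.6864e-5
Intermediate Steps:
M = 450 (M = (10*3)*15 = 30*15 = 450)
A(t) = t + 4*t² (A(t) = t + (2*t)² = t + 4*t²)
(M/994 + (-1*4628)/A(-65))/(-6619) = (450/994 + (-1*4628)/((-65*(1 + 4*(-65)))))/(-6619) = (450*(1/994) - 4628*(-1/(65*(1 - 260))))*(-1/6619) = (225/497 - 4628/((-65*(-259))))*(-1/6619) = (225/497 - 4628/16835)*(-1/6619) = (225/497 - 4628*1/16835)*(-1/6619) = (225/497 - 356/1295)*(-1/6619) = (16349/91945)*(-1/6619) = -16349/608583955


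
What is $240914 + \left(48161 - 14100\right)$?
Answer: $274975$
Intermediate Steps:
$240914 + \left(48161 - 14100\right) = 240914 + 34061 = 274975$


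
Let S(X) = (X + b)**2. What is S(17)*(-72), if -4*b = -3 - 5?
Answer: -25992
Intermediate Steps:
b = 2 (b = -(-3 - 5)/4 = -1/4*(-8) = 2)
S(X) = (2 + X)**2 (S(X) = (X + 2)**2 = (2 + X)**2)
S(17)*(-72) = (2 + 17)**2*(-72) = 19**2*(-72) = 361*(-72) = -25992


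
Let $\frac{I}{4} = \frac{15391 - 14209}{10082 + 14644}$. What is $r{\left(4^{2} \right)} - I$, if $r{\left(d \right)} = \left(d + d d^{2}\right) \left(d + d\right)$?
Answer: $\frac{542256876}{4121} \approx 1.3158 \cdot 10^{5}$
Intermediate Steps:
$r{\left(d \right)} = 2 d \left(d + d^{3}\right)$ ($r{\left(d \right)} = \left(d + d^{3}\right) 2 d = 2 d \left(d + d^{3}\right)$)
$I = \frac{788}{4121}$ ($I = 4 \frac{15391 - 14209}{10082 + 14644} = 4 \cdot \frac{1182}{24726} = 4 \cdot 1182 \cdot \frac{1}{24726} = 4 \cdot \frac{197}{4121} = \frac{788}{4121} \approx 0.19122$)
$r{\left(4^{2} \right)} - I = 2 \left(4^{2}\right)^{2} \left(1 + \left(4^{2}\right)^{2}\right) - \frac{788}{4121} = 2 \cdot 16^{2} \left(1 + 16^{2}\right) - \frac{788}{4121} = 2 \cdot 256 \left(1 + 256\right) - \frac{788}{4121} = 2 \cdot 256 \cdot 257 - \frac{788}{4121} = 131584 - \frac{788}{4121} = \frac{542256876}{4121}$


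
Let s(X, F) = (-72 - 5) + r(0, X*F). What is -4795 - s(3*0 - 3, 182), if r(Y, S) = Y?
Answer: -4718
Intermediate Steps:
s(X, F) = -77 (s(X, F) = (-72 - 5) + 0 = -77 + 0 = -77)
-4795 - s(3*0 - 3, 182) = -4795 - 1*(-77) = -4795 + 77 = -4718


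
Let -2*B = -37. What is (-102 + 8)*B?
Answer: -1739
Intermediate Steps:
B = 37/2 (B = -½*(-37) = 37/2 ≈ 18.500)
(-102 + 8)*B = (-102 + 8)*(37/2) = -94*37/2 = -1739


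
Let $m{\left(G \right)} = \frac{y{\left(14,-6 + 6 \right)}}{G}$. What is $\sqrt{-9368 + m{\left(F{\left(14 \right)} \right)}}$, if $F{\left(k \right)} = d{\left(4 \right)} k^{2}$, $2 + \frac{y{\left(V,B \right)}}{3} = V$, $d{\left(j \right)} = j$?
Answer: $\frac{i \sqrt{1836119}}{14} \approx 96.788 i$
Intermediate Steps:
$y{\left(V,B \right)} = -6 + 3 V$
$F{\left(k \right)} = 4 k^{2}$
$m{\left(G \right)} = \frac{36}{G}$ ($m{\left(G \right)} = \frac{-6 + 3 \cdot 14}{G} = \frac{-6 + 42}{G} = \frac{36}{G}$)
$\sqrt{-9368 + m{\left(F{\left(14 \right)} \right)}} = \sqrt{-9368 + \frac{36}{4 \cdot 14^{2}}} = \sqrt{-9368 + \frac{36}{4 \cdot 196}} = \sqrt{-9368 + \frac{36}{784}} = \sqrt{-9368 + 36 \cdot \frac{1}{784}} = \sqrt{-9368 + \frac{9}{196}} = \sqrt{- \frac{1836119}{196}} = \frac{i \sqrt{1836119}}{14}$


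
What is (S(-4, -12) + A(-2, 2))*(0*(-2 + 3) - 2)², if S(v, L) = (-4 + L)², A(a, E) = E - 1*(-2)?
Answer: 1040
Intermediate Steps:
A(a, E) = 2 + E (A(a, E) = E + 2 = 2 + E)
(S(-4, -12) + A(-2, 2))*(0*(-2 + 3) - 2)² = ((-4 - 12)² + (2 + 2))*(0*(-2 + 3) - 2)² = ((-16)² + 4)*(0*1 - 2)² = (256 + 4)*(0 - 2)² = 260*(-2)² = 260*4 = 1040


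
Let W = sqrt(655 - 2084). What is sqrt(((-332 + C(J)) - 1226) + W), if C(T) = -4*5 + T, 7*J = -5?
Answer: sqrt(-77357 + 49*I*sqrt(1429))/7 ≈ 0.47567 + 39.736*I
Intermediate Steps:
J = -5/7 (J = (1/7)*(-5) = -5/7 ≈ -0.71429)
C(T) = -20 + T
W = I*sqrt(1429) (W = sqrt(-1429) = I*sqrt(1429) ≈ 37.802*I)
sqrt(((-332 + C(J)) - 1226) + W) = sqrt(((-332 + (-20 - 5/7)) - 1226) + I*sqrt(1429)) = sqrt(((-332 - 145/7) - 1226) + I*sqrt(1429)) = sqrt((-2469/7 - 1226) + I*sqrt(1429)) = sqrt(-11051/7 + I*sqrt(1429))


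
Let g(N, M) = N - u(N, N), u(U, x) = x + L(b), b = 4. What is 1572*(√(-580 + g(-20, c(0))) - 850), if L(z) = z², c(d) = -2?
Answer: -1336200 + 3144*I*√149 ≈ -1.3362e+6 + 38377.0*I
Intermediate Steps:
u(U, x) = 16 + x (u(U, x) = x + 4² = x + 16 = 16 + x)
g(N, M) = -16 (g(N, M) = N - (16 + N) = N + (-16 - N) = -16)
1572*(√(-580 + g(-20, c(0))) - 850) = 1572*(√(-580 - 16) - 850) = 1572*(√(-596) - 850) = 1572*(2*I*√149 - 850) = 1572*(-850 + 2*I*√149) = -1336200 + 3144*I*√149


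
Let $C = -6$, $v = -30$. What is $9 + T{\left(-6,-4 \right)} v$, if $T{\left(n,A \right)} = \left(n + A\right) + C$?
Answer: $489$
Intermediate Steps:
$T{\left(n,A \right)} = -6 + A + n$ ($T{\left(n,A \right)} = \left(n + A\right) - 6 = \left(A + n\right) - 6 = -6 + A + n$)
$9 + T{\left(-6,-4 \right)} v = 9 + \left(-6 - 4 - 6\right) \left(-30\right) = 9 - -480 = 9 + 480 = 489$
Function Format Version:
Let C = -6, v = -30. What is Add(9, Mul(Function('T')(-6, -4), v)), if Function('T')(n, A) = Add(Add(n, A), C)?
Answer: 489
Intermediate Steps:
Function('T')(n, A) = Add(-6, A, n) (Function('T')(n, A) = Add(Add(n, A), -6) = Add(Add(A, n), -6) = Add(-6, A, n))
Add(9, Mul(Function('T')(-6, -4), v)) = Add(9, Mul(Add(-6, -4, -6), -30)) = Add(9, Mul(-16, -30)) = Add(9, 480) = 489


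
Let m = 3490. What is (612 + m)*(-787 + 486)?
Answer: -1234702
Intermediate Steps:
(612 + m)*(-787 + 486) = (612 + 3490)*(-787 + 486) = 4102*(-301) = -1234702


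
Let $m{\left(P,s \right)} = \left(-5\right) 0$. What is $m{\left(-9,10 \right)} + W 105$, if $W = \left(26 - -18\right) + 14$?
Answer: $6090$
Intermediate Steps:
$m{\left(P,s \right)} = 0$
$W = 58$ ($W = \left(26 + 18\right) + 14 = 44 + 14 = 58$)
$m{\left(-9,10 \right)} + W 105 = 0 + 58 \cdot 105 = 0 + 6090 = 6090$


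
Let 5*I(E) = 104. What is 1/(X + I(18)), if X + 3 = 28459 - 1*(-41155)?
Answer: 5/348159 ≈ 1.4361e-5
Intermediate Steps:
I(E) = 104/5 (I(E) = (⅕)*104 = 104/5)
X = 69611 (X = -3 + (28459 - 1*(-41155)) = -3 + (28459 + 41155) = -3 + 69614 = 69611)
1/(X + I(18)) = 1/(69611 + 104/5) = 1/(348159/5) = 5/348159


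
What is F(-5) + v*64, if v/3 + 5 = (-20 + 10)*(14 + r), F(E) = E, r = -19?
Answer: 8635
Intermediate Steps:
v = 135 (v = -15 + 3*((-20 + 10)*(14 - 19)) = -15 + 3*(-10*(-5)) = -15 + 3*50 = -15 + 150 = 135)
F(-5) + v*64 = -5 + 135*64 = -5 + 8640 = 8635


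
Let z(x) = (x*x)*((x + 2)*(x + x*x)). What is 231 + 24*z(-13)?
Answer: -6959865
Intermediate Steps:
z(x) = x²*(2 + x)*(x + x²) (z(x) = x²*((2 + x)*(x + x²)) = x²*(2 + x)*(x + x²))
231 + 24*z(-13) = 231 + 24*((-13)³*(2 + (-13)² + 3*(-13))) = 231 + 24*(-2197*(2 + 169 - 39)) = 231 + 24*(-2197*132) = 231 + 24*(-290004) = 231 - 6960096 = -6959865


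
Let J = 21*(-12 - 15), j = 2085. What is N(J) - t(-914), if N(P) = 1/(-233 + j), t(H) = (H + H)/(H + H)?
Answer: -1851/1852 ≈ -0.99946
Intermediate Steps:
J = -567 (J = 21*(-27) = -567)
t(H) = 1 (t(H) = (2*H)/((2*H)) = (2*H)*(1/(2*H)) = 1)
N(P) = 1/1852 (N(P) = 1/(-233 + 2085) = 1/1852)
N(J) - t(-914) = 1/1852 - 1*1 = 1/1852 - 1 = -1851/1852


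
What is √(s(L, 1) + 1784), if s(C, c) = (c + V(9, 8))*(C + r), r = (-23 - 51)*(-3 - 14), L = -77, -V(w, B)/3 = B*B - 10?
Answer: I*√188357 ≈ 434.0*I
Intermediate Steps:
V(w, B) = 30 - 3*B² (V(w, B) = -3*(B*B - 10) = -3*(B² - 10) = -3*(-10 + B²) = 30 - 3*B²)
r = 1258 (r = -74*(-17) = 1258)
s(C, c) = (-162 + c)*(1258 + C) (s(C, c) = (c + (30 - 3*8²))*(C + 1258) = (c + (30 - 3*64))*(1258 + C) = (c + (30 - 192))*(1258 + C) = (c - 162)*(1258 + C) = (-162 + c)*(1258 + C))
√(s(L, 1) + 1784) = √((-203796 - 162*(-77) + 1258*1 - 77*1) + 1784) = √((-203796 + 12474 + 1258 - 77) + 1784) = √(-190141 + 1784) = √(-188357) = I*√188357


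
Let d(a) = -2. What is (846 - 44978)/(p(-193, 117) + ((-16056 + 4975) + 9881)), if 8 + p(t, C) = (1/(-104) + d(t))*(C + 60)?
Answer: 4589728/162625 ≈ 28.223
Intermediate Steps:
p(t, C) = -3343/26 - 209*C/104 (p(t, C) = -8 + (1/(-104) - 2)*(C + 60) = -8 + (-1/104 - 2)*(60 + C) = -8 - 209*(60 + C)/104 = -8 + (-3135/26 - 209*C/104) = -3343/26 - 209*C/104)
(846 - 44978)/(p(-193, 117) + ((-16056 + 4975) + 9881)) = (846 - 44978)/((-3343/26 - 209/104*117) + ((-16056 + 4975) + 9881)) = -44132/((-3343/26 - 1881/8) + (-11081 + 9881)) = -44132/(-37825/104 - 1200) = -44132/(-162625/104) = -44132*(-104/162625) = 4589728/162625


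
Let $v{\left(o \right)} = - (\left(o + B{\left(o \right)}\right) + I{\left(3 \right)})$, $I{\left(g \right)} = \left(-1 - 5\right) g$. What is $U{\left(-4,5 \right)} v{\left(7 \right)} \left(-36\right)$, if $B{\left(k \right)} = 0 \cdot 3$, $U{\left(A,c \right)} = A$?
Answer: $1584$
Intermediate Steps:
$I{\left(g \right)} = - 6 g$
$B{\left(k \right)} = 0$
$v{\left(o \right)} = 18 - o$ ($v{\left(o \right)} = - (\left(o + 0\right) - 18) = - (o - 18) = - (-18 + o) = 18 - o$)
$U{\left(-4,5 \right)} v{\left(7 \right)} \left(-36\right) = - 4 \left(18 - 7\right) \left(-36\right) = \left(-4\right) 11 \left(-36\right) = \left(-44\right) \left(-36\right) = 1584$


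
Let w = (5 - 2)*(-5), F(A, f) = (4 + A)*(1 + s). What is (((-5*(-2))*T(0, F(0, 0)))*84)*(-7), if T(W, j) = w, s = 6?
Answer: 88200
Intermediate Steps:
F(A, f) = 28 + 7*A (F(A, f) = (4 + A)*(1 + 6) = (4 + A)*7 = 28 + 7*A)
w = -15 (w = 3*(-5) = -15)
T(W, j) = -15
(((-5*(-2))*T(0, F(0, 0)))*84)*(-7) = ((-5*(-2)*(-15))*84)*(-7) = ((10*(-15))*84)*(-7) = -150*84*(-7) = -12600*(-7) = 88200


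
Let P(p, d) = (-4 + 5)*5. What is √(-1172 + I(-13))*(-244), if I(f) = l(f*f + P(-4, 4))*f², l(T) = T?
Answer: -244*√28234 ≈ -40999.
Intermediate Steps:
P(p, d) = 5 (P(p, d) = 1*5 = 5)
I(f) = f²*(5 + f²) (I(f) = (f*f + 5)*f² = (f² + 5)*f² = (5 + f²)*f² = f²*(5 + f²))
√(-1172 + I(-13))*(-244) = √(-1172 + (-13)²*(5 + (-13)²))*(-244) = √(-1172 + 169*(5 + 169))*(-244) = √(-1172 + 169*174)*(-244) = √(-1172 + 29406)*(-244) = √28234*(-244) = -244*√28234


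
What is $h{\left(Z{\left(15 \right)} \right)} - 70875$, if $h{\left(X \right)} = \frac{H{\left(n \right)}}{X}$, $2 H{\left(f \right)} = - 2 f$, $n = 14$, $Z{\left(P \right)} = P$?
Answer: $- \frac{1063139}{15} \approx -70876.0$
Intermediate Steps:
$H{\left(f \right)} = - f$ ($H{\left(f \right)} = \frac{\left(-2\right) f}{2} = - f$)
$h{\left(X \right)} = - \frac{14}{X}$ ($h{\left(X \right)} = \frac{\left(-1\right) 14}{X} = - \frac{14}{X}$)
$h{\left(Z{\left(15 \right)} \right)} - 70875 = - \frac{14}{15} - 70875 = - \frac{1063139}{15}$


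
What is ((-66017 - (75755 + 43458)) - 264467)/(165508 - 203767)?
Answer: 149899/12753 ≈ 11.754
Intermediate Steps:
((-66017 - (75755 + 43458)) - 264467)/(165508 - 203767) = ((-66017 - 1*119213) - 264467)/(-38259) = ((-66017 - 119213) - 264467)*(-1/38259) = (-185230 - 264467)*(-1/38259) = -449697*(-1/38259) = 149899/12753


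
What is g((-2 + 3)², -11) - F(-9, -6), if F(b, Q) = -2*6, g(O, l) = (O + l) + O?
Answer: 3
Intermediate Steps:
g(O, l) = l + 2*O
F(b, Q) = -12
g((-2 + 3)², -11) - F(-9, -6) = (-11 + 2*(-2 + 3)²) - 1*(-12) = (-11 + 2*1²) + 12 = (-11 + 2*1) + 12 = (-11 + 2) + 12 = -9 + 12 = 3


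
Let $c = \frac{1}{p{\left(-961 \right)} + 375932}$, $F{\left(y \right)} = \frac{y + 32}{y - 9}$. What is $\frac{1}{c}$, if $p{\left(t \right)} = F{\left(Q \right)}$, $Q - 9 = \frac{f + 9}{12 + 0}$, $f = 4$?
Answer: $\frac{4887621}{13} \approx 3.7597 \cdot 10^{5}$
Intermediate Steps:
$Q = \frac{121}{12}$ ($Q = 9 + \frac{4 + 9}{12 + 0} = 9 + \frac{13}{12} = \frac{121}{12} \approx 10.083$)
$F{\left(y \right)} = \frac{32 + y}{-9 + y}$
$p{\left(t \right)} = \frac{505}{13}$ ($p{\left(t \right)} = \frac{32 + \frac{121}{12}}{-9 + \frac{121}{12}} = \frac{1}{\frac{13}{12}} \cdot \frac{505}{12} = \frac{12}{13} \cdot \frac{505}{12} = \frac{505}{13}$)
$c = \frac{13}{4887621}$ ($c = \frac{1}{\frac{505}{13} + 375932} = \frac{1}{\frac{4887621}{13}} = \frac{13}{4887621} \approx 2.6598 \cdot 10^{-6}$)
$\frac{1}{c} = \frac{1}{\frac{13}{4887621}} = \frac{4887621}{13}$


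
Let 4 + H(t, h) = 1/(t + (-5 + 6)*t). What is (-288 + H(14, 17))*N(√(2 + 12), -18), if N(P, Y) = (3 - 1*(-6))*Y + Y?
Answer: 367875/7 ≈ 52554.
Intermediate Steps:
N(P, Y) = 10*Y (N(P, Y) = (3 + 6)*Y + Y = 9*Y + Y = 10*Y)
H(t, h) = -4 + 1/(2*t) (H(t, h) = -4 + 1/(t + (-5 + 6)*t) = -4 + 1/(t + 1*t) = -4 + 1/(t + t) = -4 + 1/(2*t))
(-288 + H(14, 17))*N(√(2 + 12), -18) = (-288 + (-4 + (½)/14))*(10*(-18)) = (-288 + (-4 + (½)*(1/14)))*(-180) = (-288 + (-4 + 1/28))*(-180) = (-288 - 111/28)*(-180) = -8175/28*(-180) = 367875/7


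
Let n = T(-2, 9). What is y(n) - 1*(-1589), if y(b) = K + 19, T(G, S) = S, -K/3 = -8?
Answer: 1632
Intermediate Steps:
K = 24 (K = -3*(-8) = 24)
n = 9
y(b) = 43 (y(b) = 24 + 19 = 43)
y(n) - 1*(-1589) = 43 - 1*(-1589) = 43 + 1589 = 1632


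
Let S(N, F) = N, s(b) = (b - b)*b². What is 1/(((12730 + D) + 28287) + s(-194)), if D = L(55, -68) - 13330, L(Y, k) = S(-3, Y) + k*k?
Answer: 1/32308 ≈ 3.0952e-5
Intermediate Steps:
s(b) = 0 (s(b) = 0*b² = 0)
L(Y, k) = -3 + k² (L(Y, k) = -3 + k*k = -3 + k²)
D = -8709 (D = (-3 + (-68)²) - 13330 = (-3 + 4624) - 13330 = 4621 - 13330 = -8709)
1/(((12730 + D) + 28287) + s(-194)) = 1/(((12730 - 8709) + 28287) + 0) = 1/((4021 + 28287) + 0) = 1/(32308 + 0) = 1/32308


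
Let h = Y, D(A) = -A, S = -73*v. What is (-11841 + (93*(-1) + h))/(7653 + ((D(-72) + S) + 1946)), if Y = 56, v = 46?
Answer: -11878/6313 ≈ -1.8815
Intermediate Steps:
S = -3358 (S = -73*46 = -3358)
h = 56
(-11841 + (93*(-1) + h))/(7653 + ((D(-72) + S) + 1946)) = (-11841 + (93*(-1) + 56))/(7653 + ((-1*(-72) - 3358) + 1946)) = (-11841 + (-93 + 56))/(7653 + ((72 - 3358) + 1946)) = (-11841 - 37)/(7653 + (-3286 + 1946)) = -11878/(7653 - 1340) = -11878/6313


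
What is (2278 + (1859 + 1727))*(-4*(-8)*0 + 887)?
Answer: 5201368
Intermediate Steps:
(2278 + (1859 + 1727))*(-4*(-8)*0 + 887) = (2278 + 3586)*(32*0 + 887) = 5864*(0 + 887) = 5864*887 = 5201368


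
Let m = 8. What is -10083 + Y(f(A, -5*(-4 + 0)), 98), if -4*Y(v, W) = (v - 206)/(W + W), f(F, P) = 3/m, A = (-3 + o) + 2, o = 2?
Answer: -9034133/896 ≈ -10083.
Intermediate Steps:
A = 1 (A = (-3 + 2) + 2 = -1 + 2 = 1)
f(F, P) = 3/8
Y(v, W) = -(-206 + v)/(8*W) (Y(v, W) = -(v - 206)/(4*(W + W)) = -(-206 + v)/(4*(2*W)) = -(-206 + v)*1/(2*W)/4 = -(-206 + v)/(8*W))
-10083 + Y(f(A, -5*(-4 + 0)), 98) = -10083 + (⅛)*(206 - 1*3/8)/98 = -10083 + (⅛)*(1/98)*(206 - 3/8) = -10083 + (⅛)*(1/98)*(1645/8) = -10083 + 235/896 = -9034133/896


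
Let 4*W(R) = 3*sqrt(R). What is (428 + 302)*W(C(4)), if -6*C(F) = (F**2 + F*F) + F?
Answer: 1095*I*sqrt(6)/2 ≈ 1341.1*I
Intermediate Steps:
C(F) = -F**2/3 - F/6 (C(F) = -((F**2 + F*F) + F)/6 = -((F**2 + F**2) + F)/6 = -(2*F**2 + F)/6 = -(F + 2*F**2)/6 = -F**2/3 - F/6)
W(R) = 3*sqrt(R)/4 (W(R) = (3*sqrt(R))/4 = 3*sqrt(R)/4)
(428 + 302)*W(C(4)) = (428 + 302)*(3*sqrt(-1/6*4*(1 + 2*4))/4) = 730*(3*sqrt(-1/6*4*(1 + 8))/4) = 730*(3*sqrt(-1/6*4*9)/4) = 730*(3*sqrt(-6)/4) = 730*(3*(I*sqrt(6))/4) = 730*(3*I*sqrt(6)/4) = 1095*I*sqrt(6)/2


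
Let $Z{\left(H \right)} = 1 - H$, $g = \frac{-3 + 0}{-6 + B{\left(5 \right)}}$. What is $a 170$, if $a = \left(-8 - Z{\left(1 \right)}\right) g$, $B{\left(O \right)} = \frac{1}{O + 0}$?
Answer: $- \frac{20400}{29} \approx -703.45$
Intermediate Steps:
$B{\left(O \right)} = \frac{1}{O}$
$g = \frac{15}{29}$ ($g = \frac{-3 + 0}{-6 + \frac{1}{5}} = - \frac{3}{-6 + \frac{1}{5}} = - \frac{3}{- \frac{29}{5}} = \left(-3\right) \left(- \frac{5}{29}\right) = \frac{15}{29} \approx 0.51724$)
$a = - \frac{120}{29}$ ($a = \left(-8 - \left(1 - 1\right)\right) \frac{15}{29} = \left(-8 - 0\right) \frac{15}{29} = \left(-8 + 0\right) \frac{15}{29} = \left(-8\right) \frac{15}{29} = - \frac{120}{29} \approx -4.1379$)
$a 170 = \left(- \frac{120}{29}\right) 170 = - \frac{20400}{29}$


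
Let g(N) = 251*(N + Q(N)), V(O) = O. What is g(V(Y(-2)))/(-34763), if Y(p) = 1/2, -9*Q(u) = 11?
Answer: 3263/625734 ≈ 0.0052147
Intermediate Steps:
Q(u) = -11/9 (Q(u) = -1/9*11 = -11/9)
Y(p) = 1/2
g(N) = -2761/9 + 251*N (g(N) = 251*(N - 11/9) = 251*(-11/9 + N) = -2761/9 + 251*N)
g(V(Y(-2)))/(-34763) = (-2761/9 + 251*(1/2))/(-34763) = (-2761/9 + 251/2)*(-1/34763) = -3263/18*(-1/34763) = 3263/625734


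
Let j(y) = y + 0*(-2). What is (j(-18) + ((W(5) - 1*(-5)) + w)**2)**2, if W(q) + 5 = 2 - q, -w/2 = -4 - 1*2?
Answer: 3969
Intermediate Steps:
w = 12 (w = -2*(-4 - 1*2) = -2*(-4 - 2) = -2*(-6) = 12)
W(q) = -3 - q (W(q) = -5 + (2 - q) = -3 - q)
j(y) = y (j(y) = y + 0 = y)
(j(-18) + ((W(5) - 1*(-5)) + w)**2)**2 = (-18 + (((-3 - 1*5) - 1*(-5)) + 12)**2)**2 = (-18 + (((-3 - 5) + 5) + 12)**2)**2 = (-18 + ((-8 + 5) + 12)**2)**2 = (-18 + (-3 + 12)**2)**2 = (-18 + 9**2)**2 = (-18 + 81)**2 = 63**2 = 3969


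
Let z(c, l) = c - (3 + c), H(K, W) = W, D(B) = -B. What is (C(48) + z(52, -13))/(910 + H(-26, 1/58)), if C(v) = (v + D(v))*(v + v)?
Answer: -174/52781 ≈ -0.0032966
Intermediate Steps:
C(v) = 0 (C(v) = (v - v)*(v + v) = 0*(2*v) = 0)
z(c, l) = -3 (z(c, l) = c + (-3 - c) = -3)
(C(48) + z(52, -13))/(910 + H(-26, 1/58)) = (0 - 3)/(910 + 1/58) = -3/(910 + 1/58) = -3/52781/58 = -3*58/52781 = -174/52781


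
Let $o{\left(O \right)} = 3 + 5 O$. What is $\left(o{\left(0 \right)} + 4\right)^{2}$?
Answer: $49$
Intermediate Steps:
$\left(o{\left(0 \right)} + 4\right)^{2} = \left(\left(3 + 5 \cdot 0\right) + 4\right)^{2} = \left(\left(3 + 0\right) + 4\right)^{2} = \left(3 + 4\right)^{2} = 7^{2} = 49$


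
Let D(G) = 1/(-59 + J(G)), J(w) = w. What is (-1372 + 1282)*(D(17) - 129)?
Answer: 81285/7 ≈ 11612.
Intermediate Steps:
D(G) = 1/(-59 + G)
(-1372 + 1282)*(D(17) - 129) = (-1372 + 1282)*(1/(-59 + 17) - 129) = -90*(1/(-42) - 129) = -90*(-1/42 - 129) = -90*(-5419/42) = 81285/7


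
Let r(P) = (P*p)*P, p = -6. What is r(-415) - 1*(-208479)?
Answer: -824871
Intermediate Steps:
r(P) = -6*P**2 (r(P) = (P*(-6))*P = (-6*P)*P = -6*P**2)
r(-415) - 1*(-208479) = -6*(-415)**2 - 1*(-208479) = -6*172225 + 208479 = -1033350 + 208479 = -824871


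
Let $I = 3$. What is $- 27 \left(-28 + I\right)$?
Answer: $675$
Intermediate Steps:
$- 27 \left(-28 + I\right) = - 27 \left(-28 + 3\right) = \left(-27\right) \left(-25\right) = 675$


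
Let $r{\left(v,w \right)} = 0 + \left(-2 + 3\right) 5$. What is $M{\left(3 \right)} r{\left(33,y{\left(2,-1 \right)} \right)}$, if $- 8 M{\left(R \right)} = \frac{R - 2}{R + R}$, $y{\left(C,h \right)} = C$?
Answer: $- \frac{5}{48} \approx -0.10417$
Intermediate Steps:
$M{\left(R \right)} = - \frac{-2 + R}{16 R}$ ($M{\left(R \right)} = - \frac{\left(R - 2\right) \frac{1}{R + R}}{8} = - \frac{\left(-2 + R\right) \frac{1}{2 R}}{8} = - \frac{\frac{1}{2} \frac{1}{R} \left(-2 + R\right)}{8} = - \frac{-2 + R}{16 R}$)
$r{\left(v,w \right)} = 5$ ($r{\left(v,w \right)} = 0 + 1 \cdot 5 = 0 + 5 = 5$)
$M{\left(3 \right)} r{\left(33,y{\left(2,-1 \right)} \right)} = \frac{2 - 3}{16 \cdot 3} \cdot 5 = \frac{1}{16} \cdot \frac{1}{3} \left(2 - 3\right) 5 = \frac{1}{16} \cdot \frac{1}{3} \left(-1\right) 5 = \left(- \frac{1}{48}\right) 5 = - \frac{5}{48}$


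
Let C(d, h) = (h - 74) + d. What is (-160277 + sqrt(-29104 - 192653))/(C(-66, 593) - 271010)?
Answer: 160277/270557 - I*sqrt(221757)/270557 ≈ 0.5924 - 0.0017405*I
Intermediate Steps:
C(d, h) = -74 + d + h (C(d, h) = (-74 + h) + d = -74 + d + h)
(-160277 + sqrt(-29104 - 192653))/(C(-66, 593) - 271010) = (-160277 + sqrt(-29104 - 192653))/((-74 - 66 + 593) - 271010) = (-160277 + sqrt(-221757))/(453 - 271010) = (-160277 + I*sqrt(221757))/(-270557) = (-160277 + I*sqrt(221757))*(-1/270557) = 160277/270557 - I*sqrt(221757)/270557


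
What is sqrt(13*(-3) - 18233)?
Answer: 4*I*sqrt(1142) ≈ 135.17*I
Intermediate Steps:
sqrt(13*(-3) - 18233) = sqrt(-39 - 18233) = sqrt(-18272) = 4*I*sqrt(1142)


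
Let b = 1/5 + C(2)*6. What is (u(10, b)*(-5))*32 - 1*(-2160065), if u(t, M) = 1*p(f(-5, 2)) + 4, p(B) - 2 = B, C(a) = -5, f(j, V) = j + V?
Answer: 2159585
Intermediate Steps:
f(j, V) = V + j
p(B) = 2 + B
b = -149/5 (b = 1/5 - 5*6 = ⅕ - 30 = -149/5 ≈ -29.800)
u(t, M) = 3 (u(t, M) = 1*(2 + (2 - 5)) + 4 = 1*(2 - 3) + 4 = 1*(-1) + 4 = -1 + 4 = 3)
(u(10, b)*(-5))*32 - 1*(-2160065) = (3*(-5))*32 - 1*(-2160065) = -15*32 + 2160065 = -480 + 2160065 = 2159585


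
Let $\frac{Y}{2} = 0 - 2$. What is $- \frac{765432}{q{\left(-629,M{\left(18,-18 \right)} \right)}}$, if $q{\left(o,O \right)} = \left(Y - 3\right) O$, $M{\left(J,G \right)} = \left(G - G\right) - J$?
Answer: $- \frac{42524}{7} \approx -6074.9$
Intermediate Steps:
$Y = -4$ ($Y = 2 \left(0 - 2\right) = 2 \left(-2\right) = -4$)
$M{\left(J,G \right)} = - J$ ($M{\left(J,G \right)} = 0 - J = - J$)
$q{\left(o,O \right)} = - 7 O$ ($q{\left(o,O \right)} = \left(-4 - 3\right) O = - 7 O$)
$- \frac{765432}{q{\left(-629,M{\left(18,-18 \right)} \right)}} = - \frac{765432}{\left(-7\right) \left(\left(-1\right) 18\right)} = - \frac{765432}{\left(-7\right) \left(-18\right)} = - \frac{765432}{126} = \left(-765432\right) \frac{1}{126} = - \frac{42524}{7}$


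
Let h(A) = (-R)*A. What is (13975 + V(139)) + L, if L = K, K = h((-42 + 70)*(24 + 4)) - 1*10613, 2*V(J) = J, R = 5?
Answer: -977/2 ≈ -488.50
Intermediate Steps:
V(J) = J/2
h(A) = -5*A (h(A) = (-1*5)*A = -5*A)
K = -14533 (K = -5*(-42 + 70)*(24 + 4) - 1*10613 = -140*28 - 10613 = -5*784 - 10613 = -3920 - 10613 = -14533)
L = -14533
(13975 + V(139)) + L = (13975 + (1/2)*139) - 14533 = (13975 + 139/2) - 14533 = 28089/2 - 14533 = -977/2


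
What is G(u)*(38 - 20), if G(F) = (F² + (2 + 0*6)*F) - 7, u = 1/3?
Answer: -112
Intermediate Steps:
u = ⅓ ≈ 0.33333
G(F) = -7 + F² + 2*F (G(F) = (F² + (2 + 0)*F) - 7 = (F² + 2*F) - 7 = -7 + F² + 2*F)
G(u)*(38 - 20) = (-7 + (⅓)² + 2*(⅓))*(38 - 20) = (-7 + ⅑ + ⅔)*18 = -56/9*18 = -112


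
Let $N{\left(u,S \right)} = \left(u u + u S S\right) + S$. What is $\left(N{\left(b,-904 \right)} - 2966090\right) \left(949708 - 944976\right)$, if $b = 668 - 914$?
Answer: $-965051717448$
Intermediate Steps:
$b = -246$ ($b = 668 - 914 = -246$)
$N{\left(u,S \right)} = S + u^{2} + u S^{2}$ ($N{\left(u,S \right)} = \left(u^{2} + S u S\right) + S = \left(u^{2} + u S^{2}\right) + S = S + u^{2} + u S^{2}$)
$\left(N{\left(b,-904 \right)} - 2966090\right) \left(949708 - 944976\right) = \left(\left(-904 + \left(-246\right)^{2} - 246 \left(-904\right)^{2}\right) - 2966090\right) \left(949708 - 944976\right) = \left(\left(-904 + 60516 - 201035136\right) - 2966090\right) 4732 = \left(-200975524 - 2966090\right) 4732 = \left(-203941614\right) 4732 = -965051717448$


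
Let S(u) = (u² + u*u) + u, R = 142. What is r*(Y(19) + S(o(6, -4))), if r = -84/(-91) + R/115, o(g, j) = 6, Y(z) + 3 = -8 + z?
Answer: 277436/1495 ≈ 185.58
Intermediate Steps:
Y(z) = -11 + z (Y(z) = -3 + (-8 + z) = -11 + z)
r = 3226/1495 (r = -84/(-91) + 142/115 = -84*(-1/91) + 142*(1/115) = 12/13 + 142/115 = 3226/1495 ≈ 2.1579)
S(u) = u + 2*u² (S(u) = (u² + u²) + u = 2*u² + u = u + 2*u²)
r*(Y(19) + S(o(6, -4))) = 3226*((-11 + 19) + 6*(1 + 2*6))/1495 = 3226*(8 + 6*(1 + 12))/1495 = 3226*(8 + 6*13)/1495 = 3226*(8 + 78)/1495 = (3226/1495)*86 = 277436/1495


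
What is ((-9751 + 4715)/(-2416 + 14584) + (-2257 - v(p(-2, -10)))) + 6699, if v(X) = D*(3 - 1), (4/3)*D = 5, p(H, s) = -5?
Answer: 6744245/1521 ≈ 4434.1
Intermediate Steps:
D = 15/4 (D = (3/4)*5 = 15/4 ≈ 3.7500)
v(X) = 15/2 (v(X) = 15*(3 - 1)/4 = (15/4)*2 = 15/2)
((-9751 + 4715)/(-2416 + 14584) + (-2257 - v(p(-2, -10)))) + 6699 = ((-9751 + 4715)/(-2416 + 14584) + (-2257 - 1*15/2)) + 6699 = (-5036/12168 + (-2257 - 15/2)) + 6699 = (-5036*1/12168 - 4529/2) + 6699 = (-1259/3042 - 4529/2) + 6699 = -3444934/1521 + 6699 = 6744245/1521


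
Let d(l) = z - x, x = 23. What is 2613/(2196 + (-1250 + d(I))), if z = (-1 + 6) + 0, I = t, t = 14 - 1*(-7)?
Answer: 2613/928 ≈ 2.8157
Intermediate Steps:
t = 21 (t = 14 + 7 = 21)
I = 21
z = 5 (z = 5 + 0 = 5)
d(l) = -18 (d(l) = 5 - 1*23 = 5 - 23 = -18)
2613/(2196 + (-1250 + d(I))) = 2613/(2196 + (-1250 - 18)) = 2613/(2196 - 1268) = 2613/928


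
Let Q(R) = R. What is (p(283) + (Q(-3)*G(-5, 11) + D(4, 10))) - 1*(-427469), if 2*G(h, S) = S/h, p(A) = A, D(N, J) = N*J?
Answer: 4277953/10 ≈ 4.2780e+5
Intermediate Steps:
D(N, J) = J*N
G(h, S) = S/(2*h) (G(h, S) = (S/h)/2 = S/(2*h))
(p(283) + (Q(-3)*G(-5, 11) + D(4, 10))) - 1*(-427469) = (283 + (-3*11/(2*(-5)) + 10*4)) - 1*(-427469) = (283 + (-3*11*(-1)/(2*5) + 40)) + 427469 = (283 + (-3*(-11/10) + 40)) + 427469 = (283 + (33/10 + 40)) + 427469 = (283 + 433/10) + 427469 = 3263/10 + 427469 = 4277953/10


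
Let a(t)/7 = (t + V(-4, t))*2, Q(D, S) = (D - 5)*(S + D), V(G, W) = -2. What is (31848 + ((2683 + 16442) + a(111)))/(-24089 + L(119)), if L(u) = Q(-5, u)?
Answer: -52499/25229 ≈ -2.0809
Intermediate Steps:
Q(D, S) = (-5 + D)*(D + S)
a(t) = -28 + 14*t (a(t) = 7*((t - 2)*2) = 7*((-2 + t)*2) = 7*(-4 + 2*t) = -28 + 14*t)
L(u) = 50 - 10*u (L(u) = (-5)² - 5*(-5) - 5*u - 5*u = 25 + 25 - 5*u - 5*u = 50 - 10*u)
(31848 + ((2683 + 16442) + a(111)))/(-24089 + L(119)) = (31848 + ((2683 + 16442) + (-28 + 14*111)))/(-24089 + (50 - 10*119)) = (31848 + (19125 + (-28 + 1554)))/(-24089 + (50 - 1190)) = (31848 + (19125 + 1526))/(-24089 - 1140) = (31848 + 20651)/(-25229) = 52499*(-1/25229) = -52499/25229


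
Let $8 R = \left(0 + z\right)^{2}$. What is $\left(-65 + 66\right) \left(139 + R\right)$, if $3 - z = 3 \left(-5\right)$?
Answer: $\frac{359}{2} \approx 179.5$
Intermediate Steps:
$z = 18$ ($z = 3 - 3 \left(-5\right) = 3 - -15 = 3 + 15 = 18$)
$R = \frac{81}{2}$ ($R = \frac{\left(0 + 18\right)^{2}}{8} = \frac{18^{2}}{8} = \frac{1}{8} \cdot 324 = \frac{81}{2} \approx 40.5$)
$\left(-65 + 66\right) \left(139 + R\right) = \left(-65 + 66\right) \left(139 + \frac{81}{2}\right) = 1 \cdot \frac{359}{2} = \frac{359}{2}$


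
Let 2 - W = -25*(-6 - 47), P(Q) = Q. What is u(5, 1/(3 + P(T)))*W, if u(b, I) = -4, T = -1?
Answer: 5292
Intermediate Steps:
W = -1323 (W = 2 - (-25)*(-6 - 47) = 2 - (-25)*(-53) = 2 - 1*1325 = 2 - 1325 = -1323)
u(5, 1/(3 + P(T)))*W = -4*(-1323) = 5292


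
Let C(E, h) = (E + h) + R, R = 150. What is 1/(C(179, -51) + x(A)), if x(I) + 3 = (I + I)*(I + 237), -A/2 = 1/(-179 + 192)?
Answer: 169/34159 ≈ 0.0049475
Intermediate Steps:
C(E, h) = 150 + E + h (C(E, h) = (E + h) + 150 = 150 + E + h)
A = -2/13 (A = -2/(-179 + 192) = -2/13 ≈ -0.15385)
x(I) = -3 + 2*I*(237 + I) (x(I) = -3 + (I + I)*(I + 237) = -3 + (2*I)*(237 + I) = -3 + 2*I*(237 + I))
1/(C(179, -51) + x(A)) = 1/((150 + 179 - 51) + (-3 + 2*(-2/13)² + 474*(-2/13))) = 1/(278 + (-3 + 2*(4/169) - 948/13)) = 1/(278 + (-3 + 8/169 - 948/13)) = 1/(278 - 12823/169) = 1/(34159/169) = 169/34159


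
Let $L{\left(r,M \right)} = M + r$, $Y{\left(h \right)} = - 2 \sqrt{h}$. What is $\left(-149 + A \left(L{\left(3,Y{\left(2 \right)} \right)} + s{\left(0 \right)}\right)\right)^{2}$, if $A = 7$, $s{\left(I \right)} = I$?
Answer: $16776 + 3584 \sqrt{2} \approx 21845.0$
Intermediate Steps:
$\left(-149 + A \left(L{\left(3,Y{\left(2 \right)} \right)} + s{\left(0 \right)}\right)\right)^{2} = \left(-149 + 7 \left(\left(- 2 \sqrt{2} + 3\right) + 0\right)\right)^{2} = \left(-149 + 7 \left(\left(3 - 2 \sqrt{2}\right) + 0\right)\right)^{2} = \left(-149 + 7 \left(3 - 2 \sqrt{2}\right)\right)^{2} = \left(-149 + \left(21 - 14 \sqrt{2}\right)\right)^{2} = \left(-128 - 14 \sqrt{2}\right)^{2}$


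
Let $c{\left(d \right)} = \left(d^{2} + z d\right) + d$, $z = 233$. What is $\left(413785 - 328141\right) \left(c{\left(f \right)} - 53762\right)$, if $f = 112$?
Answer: $-1285516440$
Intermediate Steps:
$c{\left(d \right)} = d^{2} + 234 d$ ($c{\left(d \right)} = \left(d^{2} + 233 d\right) + d = d^{2} + 234 d$)
$\left(413785 - 328141\right) \left(c{\left(f \right)} - 53762\right) = \left(413785 - 328141\right) \left(112 \left(234 + 112\right) - 53762\right) = 85644 \left(112 \cdot 346 - 53762\right) = 85644 \left(38752 - 53762\right) = 85644 \left(-15010\right) = -1285516440$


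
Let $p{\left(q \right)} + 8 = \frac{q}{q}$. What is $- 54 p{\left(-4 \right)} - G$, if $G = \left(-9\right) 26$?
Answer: $612$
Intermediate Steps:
$p{\left(q \right)} = -7$ ($p{\left(q \right)} = -8 + \frac{q}{q} = -8 + 1 = -7$)
$G = -234$
$- 54 p{\left(-4 \right)} - G = \left(-54\right) \left(-7\right) - -234 = 378 + 234 = 612$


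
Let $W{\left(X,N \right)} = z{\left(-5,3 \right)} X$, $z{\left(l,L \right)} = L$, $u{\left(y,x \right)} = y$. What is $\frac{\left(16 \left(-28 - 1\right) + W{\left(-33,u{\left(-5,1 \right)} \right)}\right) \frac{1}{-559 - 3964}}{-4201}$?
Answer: $- \frac{563}{19001123} \approx -2.963 \cdot 10^{-5}$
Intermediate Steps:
$W{\left(X,N \right)} = 3 X$
$\frac{\left(16 \left(-28 - 1\right) + W{\left(-33,u{\left(-5,1 \right)} \right)}\right) \frac{1}{-559 - 3964}}{-4201} = \frac{\left(16 \left(-28 - 1\right) + 3 \left(-33\right)\right) \frac{1}{-559 - 3964}}{-4201} = \frac{16 \left(-29\right) - 99}{-4523} \left(- \frac{1}{4201}\right) = \left(-464 - 99\right) \left(- \frac{1}{4523}\right) \left(- \frac{1}{4201}\right) = \left(-563\right) \left(- \frac{1}{4523}\right) \left(- \frac{1}{4201}\right) = \frac{563}{4523} \left(- \frac{1}{4201}\right) = - \frac{563}{19001123}$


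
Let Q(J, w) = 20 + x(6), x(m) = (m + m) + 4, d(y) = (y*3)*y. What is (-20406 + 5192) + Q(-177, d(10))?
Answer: -15178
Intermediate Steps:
d(y) = 3*y**2 (d(y) = (3*y)*y = 3*y**2)
x(m) = 4 + 2*m (x(m) = 2*m + 4 = 4 + 2*m)
Q(J, w) = 36 (Q(J, w) = 20 + (4 + 2*6) = 20 + (4 + 12) = 20 + 16 = 36)
(-20406 + 5192) + Q(-177, d(10)) = (-20406 + 5192) + 36 = -15214 + 36 = -15178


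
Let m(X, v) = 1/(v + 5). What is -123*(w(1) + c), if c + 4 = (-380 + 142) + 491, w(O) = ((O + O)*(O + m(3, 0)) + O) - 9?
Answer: -149691/5 ≈ -29938.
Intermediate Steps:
m(X, v) = 1/(5 + v)
w(O) = -9 + O + 2*O*(1/5 + O) (w(O) = ((O + O)*(O + 1/(5 + 0)) + O) - 9 = ((2*O)*(O + 1/5) + O) - 9 = ((2*O)*(1/5 + O) + O) - 9 = (2*O*(1/5 + O) + O) - 9 = (O + 2*O*(1/5 + O)) - 9 = -9 + O + 2*O*(1/5 + O))
c = 249 (c = -4 + ((-380 + 142) + 491) = -4 + (-238 + 491) = -4 + 253 = 249)
-123*(w(1) + c) = -123*((-9 + 2*1**2 + (7/5)*1) + 249) = -123*((-9 + 2*1 + 7/5) + 249) = -123*((-9 + 2 + 7/5) + 249) = -123*(-28/5 + 249) = -123*1217/5 = -149691/5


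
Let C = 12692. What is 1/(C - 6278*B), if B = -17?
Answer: 1/119418 ≈ 8.3739e-6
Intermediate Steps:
1/(C - 6278*B) = 1/(12692 - 6278*(-17)) = 1/(12692 + 106726) = 1/119418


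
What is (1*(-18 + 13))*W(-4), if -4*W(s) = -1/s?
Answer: 5/16 ≈ 0.31250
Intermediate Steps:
W(s) = 1/(4*s) (W(s) = -(-1)/(4*s) = 1/(4*s))
(1*(-18 + 13))*W(-4) = (1*(-18 + 13))*((1/4)/(-4)) = (1*(-5))*((1/4)*(-1/4)) = -5*(-1/16) = 5/16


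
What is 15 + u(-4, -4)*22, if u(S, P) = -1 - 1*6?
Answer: -139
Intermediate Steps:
u(S, P) = -7 (u(S, P) = -1 - 6 = -7)
15 + u(-4, -4)*22 = 15 - 7*22 = 15 - 154 = -139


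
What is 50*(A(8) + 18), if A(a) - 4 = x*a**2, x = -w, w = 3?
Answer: -8500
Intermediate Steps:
x = -3 (x = -1*3 = -3)
A(a) = 4 - 3*a**2
50*(A(8) + 18) = 50*((4 - 3*8**2) + 18) = 50*((4 - 3*64) + 18) = 50*((4 - 192) + 18) = 50*(-188 + 18) = 50*(-170) = -8500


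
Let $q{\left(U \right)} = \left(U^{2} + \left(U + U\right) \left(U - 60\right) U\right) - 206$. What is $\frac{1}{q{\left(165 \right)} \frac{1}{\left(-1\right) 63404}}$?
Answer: $- \frac{63404}{5744269} \approx -0.011038$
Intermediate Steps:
$q{\left(U \right)} = -206 + U^{2} + 2 U^{2} \left(-60 + U\right)$ ($q{\left(U \right)} = \left(U^{2} + 2 U \left(-60 + U\right) U\right) - 206 = \left(U^{2} + 2 U^{2} \left(-60 + U\right)\right) - 206 = -206 + U^{2} + 2 U^{2} \left(-60 + U\right)$)
$\frac{1}{q{\left(165 \right)} \frac{1}{\left(-1\right) 63404}} = \frac{1}{\left(-206 - 119 \cdot 165^{2} + 2 \cdot 165^{3}\right) \frac{1}{\left(-1\right) 63404}} = \frac{1}{\left(-206 - 3239775 + 2 \cdot 4492125\right) \frac{1}{-63404}} = \frac{1}{\left(-206 - 3239775 + 8984250\right) \left(- \frac{1}{63404}\right)} = \frac{1}{5744269 \left(- \frac{1}{63404}\right)} = \frac{1}{- \frac{5744269}{63404}} = - \frac{63404}{5744269}$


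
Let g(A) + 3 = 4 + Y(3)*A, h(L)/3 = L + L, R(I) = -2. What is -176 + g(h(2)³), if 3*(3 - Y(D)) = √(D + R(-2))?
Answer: 4433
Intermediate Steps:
Y(D) = 3 - √(-2 + D)/3 (Y(D) = 3 - √(D - 2)/3 = 3 - √(-2 + D)/3)
h(L) = 6*L (h(L) = 3*(L + L) = 3*(2*L) = 6*L)
g(A) = 1 + 8*A/3 (g(A) = -3 + (4 + (3 - √(-2 + 3)/3)*A) = -3 + (4 + (3 - √1/3)*A) = -3 + (4 + (3 - ⅓*1)*A) = -3 + (4 + (3 - ⅓)*A) = -3 + (4 + 8*A/3) = 1 + 8*A/3)
-176 + g(h(2)³) = -176 + (1 + 8*(6*2)³/3) = -176 + (1 + (8/3)*12³) = -176 + (1 + (8/3)*1728) = -176 + (1 + 4608) = -176 + 4609 = 4433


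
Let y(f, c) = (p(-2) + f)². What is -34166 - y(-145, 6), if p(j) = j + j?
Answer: -56367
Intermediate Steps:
p(j) = 2*j
y(f, c) = (-4 + f)² (y(f, c) = (2*(-2) + f)² = (-4 + f)²)
-34166 - y(-145, 6) = -34166 - (-4 - 145)² = -34166 - 1*(-149)² = -34166 - 1*22201 = -34166 - 22201 = -56367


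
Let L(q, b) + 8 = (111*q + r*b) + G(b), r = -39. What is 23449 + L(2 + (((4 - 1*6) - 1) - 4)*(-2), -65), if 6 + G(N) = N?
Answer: 27681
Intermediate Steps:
G(N) = -6 + N
L(q, b) = -14 - 38*b + 111*q (L(q, b) = -8 + ((111*q - 39*b) + (-6 + b)) = -8 + ((-39*b + 111*q) + (-6 + b)) = -8 + (-6 - 38*b + 111*q) = -14 - 38*b + 111*q)
23449 + L(2 + (((4 - 1*6) - 1) - 4)*(-2), -65) = 23449 + (-14 - 38*(-65) + 111*(2 + (((4 - 1*6) - 1) - 4)*(-2))) = 23449 + (-14 + 2470 + 111*(2 + (((4 - 6) - 1) - 4)*(-2))) = 23449 + (-14 + 2470 + 111*(2 + ((-2 - 1) - 4)*(-2))) = 23449 + (-14 + 2470 + 111*(2 + (-3 - 4)*(-2))) = 23449 + (-14 + 2470 + 111*(2 - 7*(-2))) = 23449 + (-14 + 2470 + 111*(2 + 14)) = 23449 + (-14 + 2470 + 111*16) = 23449 + (-14 + 2470 + 1776) = 23449 + 4232 = 27681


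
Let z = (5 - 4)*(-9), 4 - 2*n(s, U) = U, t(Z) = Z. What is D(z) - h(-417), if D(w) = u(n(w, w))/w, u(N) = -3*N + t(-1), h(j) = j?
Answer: 7547/18 ≈ 419.28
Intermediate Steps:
n(s, U) = 2 - U/2
u(N) = -1 - 3*N (u(N) = -3*N - 1 = -1 - 3*N)
z = -9 (z = 1*(-9) = -9)
D(w) = (-7 + 3*w/2)/w (D(w) = (-1 - 3*(2 - w/2))/w = (-1 + (-6 + 3*w/2))/w = (-7 + 3*w/2)/w)
D(z) - h(-417) = (3/2 - 7/(-9)) - 1*(-417) = (3/2 - 7*(-1/9)) + 417 = (3/2 + 7/9) + 417 = 41/18 + 417 = 7547/18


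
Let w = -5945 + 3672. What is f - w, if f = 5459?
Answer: 7732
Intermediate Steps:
w = -2273
f - w = 5459 - 1*(-2273) = 5459 + 2273 = 7732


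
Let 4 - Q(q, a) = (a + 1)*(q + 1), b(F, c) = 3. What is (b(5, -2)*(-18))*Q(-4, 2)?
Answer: -702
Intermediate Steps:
Q(q, a) = 4 - (1 + a)*(1 + q) (Q(q, a) = 4 - (a + 1)*(q + 1) = 4 - (1 + a)*(1 + q))
(b(5, -2)*(-18))*Q(-4, 2) = (3*(-18))*(3 - 1*2 - 1*(-4) - 1*2*(-4)) = -54*(3 - 2 + 4 + 8) = -54*13 = -702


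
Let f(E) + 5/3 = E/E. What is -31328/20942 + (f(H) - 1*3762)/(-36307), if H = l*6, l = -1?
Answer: -1587941896/1140511791 ≈ -1.3923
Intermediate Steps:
H = -6 (H = -1*6 = -6)
f(E) = -⅔ (f(E) = -5/3 + E/E = -5/3 + 1 = -⅔)
-31328/20942 + (f(H) - 1*3762)/(-36307) = -31328/20942 + (-⅔ - 1*3762)/(-36307) = -31328*1/20942 + (-⅔ - 3762)*(-1/36307) = -15664/10471 - 11288/3*(-1/36307) = -15664/10471 + 11288/108921 = -1587941896/1140511791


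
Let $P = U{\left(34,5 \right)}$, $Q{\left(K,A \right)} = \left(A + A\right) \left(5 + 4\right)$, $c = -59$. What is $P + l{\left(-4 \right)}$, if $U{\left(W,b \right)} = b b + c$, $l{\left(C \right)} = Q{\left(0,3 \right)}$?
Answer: $20$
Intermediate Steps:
$Q{\left(K,A \right)} = 18 A$ ($Q{\left(K,A \right)} = 2 A 9 = 18 A$)
$l{\left(C \right)} = 54$ ($l{\left(C \right)} = 18 \cdot 3 = 54$)
$U{\left(W,b \right)} = -59 + b^{2}$ ($U{\left(W,b \right)} = b b - 59 = b^{2} - 59 = -59 + b^{2}$)
$P = -34$ ($P = -59 + 5^{2} = -59 + 25 = -34$)
$P + l{\left(-4 \right)} = -34 + 54 = 20$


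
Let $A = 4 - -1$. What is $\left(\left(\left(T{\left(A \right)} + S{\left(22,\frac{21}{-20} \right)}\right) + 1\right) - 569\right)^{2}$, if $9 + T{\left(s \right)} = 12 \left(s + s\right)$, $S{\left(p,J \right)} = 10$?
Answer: $199809$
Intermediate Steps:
$A = 5$ ($A = 4 + 1 = 5$)
$T{\left(s \right)} = -9 + 24 s$ ($T{\left(s \right)} = -9 + 12 \left(s + s\right) = -9 + 12 \cdot 2 s = -9 + 24 s$)
$\left(\left(\left(T{\left(A \right)} + S{\left(22,\frac{21}{-20} \right)}\right) + 1\right) - 569\right)^{2} = \left(\left(\left(\left(-9 + 24 \cdot 5\right) + 10\right) + 1\right) - 569\right)^{2} = \left(\left(\left(\left(-9 + 120\right) + 10\right) + 1\right) - 569\right)^{2} = \left(\left(\left(111 + 10\right) + 1\right) - 569\right)^{2} = \left(\left(121 + 1\right) - 569\right)^{2} = \left(122 - 569\right)^{2} = \left(-447\right)^{2} = 199809$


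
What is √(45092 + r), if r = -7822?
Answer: √37270 ≈ 193.05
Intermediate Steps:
√(45092 + r) = √(45092 - 7822) = √37270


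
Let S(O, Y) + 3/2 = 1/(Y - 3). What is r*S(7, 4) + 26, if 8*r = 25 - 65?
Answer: 57/2 ≈ 28.500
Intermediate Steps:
r = -5 (r = (25 - 65)/8 = (⅛)*(-40) = -5)
S(O, Y) = -3/2 + 1/(-3 + Y) (S(O, Y) = -3/2 + 1/(Y - 3) = -3/2 + 1/(-3 + Y))
r*S(7, 4) + 26 = -5*(11 - 3*4)/(2*(-3 + 4)) + 26 = -5*(11 - 12)/(2*1) + 26 = -5*(-1)/2 + 26 = -5*(-½) + 26 = 5/2 + 26 = 57/2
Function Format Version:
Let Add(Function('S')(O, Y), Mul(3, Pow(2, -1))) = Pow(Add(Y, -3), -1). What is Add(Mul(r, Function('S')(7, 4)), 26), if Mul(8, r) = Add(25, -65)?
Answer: Rational(57, 2) ≈ 28.500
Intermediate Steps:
r = -5 (r = Mul(Rational(1, 8), Add(25, -65)) = Mul(Rational(1, 8), -40) = -5)
Function('S')(O, Y) = Add(Rational(-3, 2), Pow(Add(-3, Y), -1)) (Function('S')(O, Y) = Add(Rational(-3, 2), Pow(Add(Y, -3), -1)) = Add(Rational(-3, 2), Pow(Add(-3, Y), -1)))
Add(Mul(r, Function('S')(7, 4)), 26) = Add(Mul(-5, Mul(Rational(1, 2), Pow(Add(-3, 4), -1), Add(11, Mul(-3, 4)))), 26) = Add(Mul(-5, Mul(Rational(1, 2), Pow(1, -1), Add(11, -12))), 26) = Add(Mul(-5, Mul(Rational(1, 2), 1, -1)), 26) = Add(Mul(-5, Rational(-1, 2)), 26) = Add(Rational(5, 2), 26) = Rational(57, 2)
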